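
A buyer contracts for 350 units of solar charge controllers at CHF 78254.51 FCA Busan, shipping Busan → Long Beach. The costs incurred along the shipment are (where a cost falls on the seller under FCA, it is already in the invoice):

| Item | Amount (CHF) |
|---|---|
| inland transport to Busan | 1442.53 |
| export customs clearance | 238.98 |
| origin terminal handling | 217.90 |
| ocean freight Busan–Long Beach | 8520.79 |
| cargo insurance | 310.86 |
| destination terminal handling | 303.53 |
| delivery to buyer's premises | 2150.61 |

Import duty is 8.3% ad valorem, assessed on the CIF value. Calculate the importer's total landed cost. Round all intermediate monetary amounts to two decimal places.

FCA: the seller delivers export-cleared goods to the carrier; the buyer bears costs from that point.
Already in the invoice (seller's account under FCA): inland to port, export clearance — exclude.
CIF value = FCA price + origin terminal + freight + insurance = 78254.51 + 217.90 + 8520.79 + 310.86 = 87304.06
Import duty = 87304.06 × 8.3% = 7246.24
Buyer bears: origin terminal 217.90 + freight 8520.79 + insurance 310.86 + destination terminal 303.53 + delivery 2150.61 + duty 7246.24 = 18749.93
Landed cost = invoice 78254.51 + 18749.93 = 97004.44

Total landed cost: CHF 97004.44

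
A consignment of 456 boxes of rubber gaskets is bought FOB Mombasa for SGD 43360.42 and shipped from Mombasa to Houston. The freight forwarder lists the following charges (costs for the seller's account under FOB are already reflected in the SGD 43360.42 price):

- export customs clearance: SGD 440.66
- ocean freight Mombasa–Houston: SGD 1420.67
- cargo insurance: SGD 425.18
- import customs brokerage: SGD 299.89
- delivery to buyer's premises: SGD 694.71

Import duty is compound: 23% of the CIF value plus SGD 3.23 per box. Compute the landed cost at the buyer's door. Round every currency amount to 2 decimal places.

FOB: the seller bears costs until goods are on board at the origin port; the buyer bears freight, insurance and all costs thereafter.
Already in the invoice (seller's account under FOB): export clearance — exclude.
CIF value = FOB price + freight + insurance = 43360.42 + 1420.67 + 425.18 = 45206.27
Ad valorem component: 45206.27 × 23% = 10397.44
Specific component: 456 × 3.23 = 1472.88
Import duty = 10397.44 + 1472.88 = 11870.32
Buyer bears: freight 1420.67 + insurance 425.18 + brokerage 299.89 + delivery 694.71 + duty 11870.32 = 14710.77
Landed cost = invoice 43360.42 + 14710.77 = 58071.19

Total landed cost: SGD 58071.19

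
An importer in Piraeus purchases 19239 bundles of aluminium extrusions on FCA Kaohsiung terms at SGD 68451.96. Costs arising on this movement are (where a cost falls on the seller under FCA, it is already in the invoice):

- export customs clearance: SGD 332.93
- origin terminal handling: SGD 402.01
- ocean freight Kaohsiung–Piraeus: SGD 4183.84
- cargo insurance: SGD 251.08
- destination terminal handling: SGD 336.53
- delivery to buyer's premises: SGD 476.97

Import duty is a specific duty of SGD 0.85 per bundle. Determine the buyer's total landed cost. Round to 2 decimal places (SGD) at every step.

Total landed cost: SGD 90455.54

FCA: the seller delivers export-cleared goods to the carrier; the buyer bears costs from that point.
Already in the invoice (seller's account under FCA): export clearance — exclude.
CIF value = FCA price + origin terminal + freight + insurance = 68451.96 + 402.01 + 4183.84 + 251.08 = 73288.89
Import duty = 19239 × 0.85 = 16353.15
Buyer bears: origin terminal 402.01 + freight 4183.84 + insurance 251.08 + destination terminal 336.53 + delivery 476.97 + duty 16353.15 = 22003.58
Landed cost = invoice 68451.96 + 22003.58 = 90455.54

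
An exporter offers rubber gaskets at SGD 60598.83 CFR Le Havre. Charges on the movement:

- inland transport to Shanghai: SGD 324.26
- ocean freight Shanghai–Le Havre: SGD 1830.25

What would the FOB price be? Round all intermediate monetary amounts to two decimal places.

Not relevant to the conversion: inland to port — on the seller under both CFR and FOB; already in the CFR price and stays in the FOB price.
From CFR to FOB, the seller no longer bears: freight.
FOB price = 60598.83 − 1830.25 = 58768.58

FOB price: SGD 58768.58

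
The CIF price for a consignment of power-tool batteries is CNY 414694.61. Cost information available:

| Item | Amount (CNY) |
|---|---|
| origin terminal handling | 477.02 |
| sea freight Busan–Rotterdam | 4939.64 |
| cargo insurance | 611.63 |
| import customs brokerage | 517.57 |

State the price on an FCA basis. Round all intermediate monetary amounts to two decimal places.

FCA price: CNY 408666.32

Not relevant to the conversion: brokerage — on the buyer under both terms; not part of either seller's price.
From CIF to FCA, the seller no longer bears: origin terminal, freight, insurance.
FCA price = 414694.61 − 477.02 − 4939.64 − 611.63 = 408666.32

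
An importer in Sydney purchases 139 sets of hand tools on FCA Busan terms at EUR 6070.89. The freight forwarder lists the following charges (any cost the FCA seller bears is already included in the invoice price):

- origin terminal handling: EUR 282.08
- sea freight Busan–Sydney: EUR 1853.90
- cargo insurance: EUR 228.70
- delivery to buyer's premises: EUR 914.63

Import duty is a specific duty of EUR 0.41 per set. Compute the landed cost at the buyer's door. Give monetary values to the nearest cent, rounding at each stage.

FCA: the seller delivers export-cleared goods to the carrier; the buyer bears costs from that point.
CIF value = FCA price + origin terminal + freight + insurance = 6070.89 + 282.08 + 1853.90 + 228.70 = 8435.57
Import duty = 139 × 0.41 = 56.99
Buyer bears: origin terminal 282.08 + freight 1853.90 + insurance 228.70 + delivery 914.63 + duty 56.99 = 3336.30
Landed cost = invoice 6070.89 + 3336.30 = 9407.19

Total landed cost: EUR 9407.19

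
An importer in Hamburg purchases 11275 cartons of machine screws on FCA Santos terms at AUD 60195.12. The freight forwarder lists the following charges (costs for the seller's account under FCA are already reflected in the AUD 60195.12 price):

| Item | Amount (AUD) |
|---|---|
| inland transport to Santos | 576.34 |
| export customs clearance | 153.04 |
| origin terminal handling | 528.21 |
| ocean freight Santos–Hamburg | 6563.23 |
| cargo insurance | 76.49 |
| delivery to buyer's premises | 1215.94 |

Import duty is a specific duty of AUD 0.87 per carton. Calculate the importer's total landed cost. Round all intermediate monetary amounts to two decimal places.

FCA: the seller delivers export-cleared goods to the carrier; the buyer bears costs from that point.
Already in the invoice (seller's account under FCA): inland to port, export clearance — exclude.
CIF value = FCA price + origin terminal + freight + insurance = 60195.12 + 528.21 + 6563.23 + 76.49 = 67363.05
Import duty = 11275 × 0.87 = 9809.25
Buyer bears: origin terminal 528.21 + freight 6563.23 + insurance 76.49 + delivery 1215.94 + duty 9809.25 = 18193.12
Landed cost = invoice 60195.12 + 18193.12 = 78388.24

Total landed cost: AUD 78388.24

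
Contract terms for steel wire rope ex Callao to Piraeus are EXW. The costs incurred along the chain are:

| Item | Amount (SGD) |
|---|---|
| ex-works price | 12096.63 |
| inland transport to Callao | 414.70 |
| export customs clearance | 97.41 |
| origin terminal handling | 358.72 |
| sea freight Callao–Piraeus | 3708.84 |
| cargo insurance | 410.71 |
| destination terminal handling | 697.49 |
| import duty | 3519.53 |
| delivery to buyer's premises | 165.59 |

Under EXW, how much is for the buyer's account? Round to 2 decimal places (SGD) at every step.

EXW: the seller makes goods available at their premises; the buyer bears all onward costs.
Seller's account: goods 12096.63 = 12096.63
Buyer's account: inland to port 414.70 + export clearance 97.41 + origin terminal 358.72 + freight 3708.84 + insurance 410.71 + destination terminal 697.49 + duty 3519.53 + delivery 165.59 = 9372.99

Buyer's account: SGD 9372.99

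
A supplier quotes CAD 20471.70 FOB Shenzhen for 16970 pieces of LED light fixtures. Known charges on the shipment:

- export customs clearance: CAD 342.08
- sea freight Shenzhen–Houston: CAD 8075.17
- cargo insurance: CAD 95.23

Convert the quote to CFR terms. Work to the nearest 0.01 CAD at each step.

CFR price: CAD 28546.87

Not relevant to the conversion: export clearance — on the seller under both FOB and CFR; already in the FOB price and stays in the CFR price. insurance — on the buyer under both terms; not part of either seller's price.
From FOB to CFR, the seller additionally bears: freight.
CFR price = 20471.70 + 8075.17 = 28546.87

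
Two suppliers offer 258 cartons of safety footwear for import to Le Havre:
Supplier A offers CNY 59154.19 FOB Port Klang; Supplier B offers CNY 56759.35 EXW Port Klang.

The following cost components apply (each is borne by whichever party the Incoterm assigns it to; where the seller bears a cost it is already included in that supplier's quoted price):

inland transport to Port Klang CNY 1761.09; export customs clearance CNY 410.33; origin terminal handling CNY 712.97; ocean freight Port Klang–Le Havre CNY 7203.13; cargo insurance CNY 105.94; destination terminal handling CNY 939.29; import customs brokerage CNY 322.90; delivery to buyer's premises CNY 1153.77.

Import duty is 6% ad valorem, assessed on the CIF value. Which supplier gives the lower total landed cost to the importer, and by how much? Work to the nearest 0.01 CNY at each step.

Supplier A (FOB):
CIF value = FOB price + freight + insurance = 59154.19 + 7203.13 + 105.94 = 66463.26
Import duty = 66463.26 × 6% = 3987.80
Buyer bears (A): 7203.13 + 105.94 + 939.29 + 322.90 + 1153.77 = 9725.03
Landed cost (A) = invoice 59154.19 + 9725.03 + duty 3987.80 = 72867.02
Supplier B (EXW):
CIF value = EXW price + inland to port + export clearance + origin terminal + freight + insurance = 56759.35 + 1761.09 + 410.33 + 712.97 + 7203.13 + 105.94 = 66952.81
Import duty = 66952.81 × 6% = 4017.17
Buyer bears (B): 1761.09 + 410.33 + 712.97 + 7203.13 + 105.94 + 939.29 + 322.90 + 1153.77 = 12609.42
Landed cost (B) = invoice 56759.35 + 12609.42 + duty 4017.17 = 73385.94
Difference = |72867.02 − 73385.94| = 518.92

Supplier A is cheaper by CNY 518.92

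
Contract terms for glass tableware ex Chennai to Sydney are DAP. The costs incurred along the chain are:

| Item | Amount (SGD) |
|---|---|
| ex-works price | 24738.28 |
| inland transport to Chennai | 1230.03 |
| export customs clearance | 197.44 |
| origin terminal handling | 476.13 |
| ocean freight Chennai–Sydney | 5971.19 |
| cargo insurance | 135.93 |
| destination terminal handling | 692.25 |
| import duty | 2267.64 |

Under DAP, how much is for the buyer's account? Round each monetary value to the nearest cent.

Buyer's account: SGD 2267.64

DAP: the seller bears all costs to the named destination except import duty and clearance.
Seller's account: goods 24738.28 + inland to port 1230.03 + export clearance 197.44 + origin terminal 476.13 + freight 5971.19 + insurance 135.93 + destination terminal 692.25 = 33441.25
Buyer's account: duty 2267.64 = 2267.64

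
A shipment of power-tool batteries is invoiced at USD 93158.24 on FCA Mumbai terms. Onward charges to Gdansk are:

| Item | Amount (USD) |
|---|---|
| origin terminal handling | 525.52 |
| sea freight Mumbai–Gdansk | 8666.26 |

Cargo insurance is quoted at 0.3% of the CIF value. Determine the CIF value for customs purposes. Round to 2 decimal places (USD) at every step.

Let C be the CIF value. C = FCA price + pre-shipment costs + freight + 0.3% × C
C − 0.3% × C = 93158.24 + 525.52 + 8666.26
0.997 × C = 102350.02
C = 102350.02 / 0.997 = 102657.99
Insurance premium = 0.3% × 102657.99 = 307.97

CIF value: USD 102657.99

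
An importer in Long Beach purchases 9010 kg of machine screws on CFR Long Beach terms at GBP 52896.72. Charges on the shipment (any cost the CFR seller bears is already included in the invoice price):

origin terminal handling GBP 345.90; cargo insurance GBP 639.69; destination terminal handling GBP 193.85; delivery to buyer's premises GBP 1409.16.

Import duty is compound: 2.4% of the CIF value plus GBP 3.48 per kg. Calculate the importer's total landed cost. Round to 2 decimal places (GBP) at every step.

CFR: the seller pays costs through ocean freight to the destination port, but not insurance.
Already in the invoice (seller's account under CFR): origin terminal — exclude.
CIF value = CFR price + insurance = 52896.72 + 639.69 = 53536.41
Ad valorem component: 53536.41 × 2.4% = 1284.87
Specific component: 9010 × 3.48 = 31354.80
Import duty = 1284.87 + 31354.80 = 32639.67
Buyer bears: insurance 639.69 + destination terminal 193.85 + delivery 1409.16 + duty 32639.67 = 34882.37
Landed cost = invoice 52896.72 + 34882.37 = 87779.09

Total landed cost: GBP 87779.09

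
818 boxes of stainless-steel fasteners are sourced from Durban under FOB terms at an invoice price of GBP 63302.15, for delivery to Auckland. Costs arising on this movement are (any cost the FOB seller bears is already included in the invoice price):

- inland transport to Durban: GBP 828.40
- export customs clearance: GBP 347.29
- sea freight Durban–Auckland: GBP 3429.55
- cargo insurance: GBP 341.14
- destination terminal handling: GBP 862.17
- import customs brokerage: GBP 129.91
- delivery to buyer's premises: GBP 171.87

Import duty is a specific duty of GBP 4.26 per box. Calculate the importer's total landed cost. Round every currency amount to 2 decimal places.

FOB: the seller bears costs until goods are on board at the origin port; the buyer bears freight, insurance and all costs thereafter.
Already in the invoice (seller's account under FOB): inland to port, export clearance — exclude.
CIF value = FOB price + freight + insurance = 63302.15 + 3429.55 + 341.14 = 67072.84
Import duty = 818 × 4.26 = 3484.68
Buyer bears: freight 3429.55 + insurance 341.14 + destination terminal 862.17 + brokerage 129.91 + delivery 171.87 + duty 3484.68 = 8419.32
Landed cost = invoice 63302.15 + 8419.32 = 71721.47

Total landed cost: GBP 71721.47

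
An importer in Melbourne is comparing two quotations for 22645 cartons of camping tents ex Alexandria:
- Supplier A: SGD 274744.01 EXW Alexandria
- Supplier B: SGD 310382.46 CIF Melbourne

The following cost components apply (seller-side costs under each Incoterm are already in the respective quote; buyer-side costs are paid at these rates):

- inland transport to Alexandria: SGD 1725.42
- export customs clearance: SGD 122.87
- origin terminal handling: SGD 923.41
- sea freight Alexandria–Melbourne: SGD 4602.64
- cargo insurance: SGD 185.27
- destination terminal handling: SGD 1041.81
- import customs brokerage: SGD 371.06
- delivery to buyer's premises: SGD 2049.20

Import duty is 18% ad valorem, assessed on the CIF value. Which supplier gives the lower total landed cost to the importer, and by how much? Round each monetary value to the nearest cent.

Supplier A is cheaper by SGD 33133.03

Supplier A (EXW):
CIF value = EXW price + inland to port + export clearance + origin terminal + freight + insurance = 274744.01 + 1725.42 + 122.87 + 923.41 + 4602.64 + 185.27 = 282303.62
Import duty = 282303.62 × 18% = 50814.65
Buyer bears (A): 1725.42 + 122.87 + 923.41 + 4602.64 + 185.27 + 1041.81 + 371.06 + 2049.20 = 11021.68
Landed cost (A) = invoice 274744.01 + 11021.68 + duty 50814.65 = 336580.34
Supplier B (CIF):
The CIF price already equals the CIF value: 310382.46
Import duty = 310382.46 × 18% = 55868.84
Buyer bears (B): 1041.81 + 371.06 + 2049.20 = 3462.07
Landed cost (B) = invoice 310382.46 + 3462.07 + duty 55868.84 = 369713.37
Difference = |336580.34 − 369713.37| = 33133.03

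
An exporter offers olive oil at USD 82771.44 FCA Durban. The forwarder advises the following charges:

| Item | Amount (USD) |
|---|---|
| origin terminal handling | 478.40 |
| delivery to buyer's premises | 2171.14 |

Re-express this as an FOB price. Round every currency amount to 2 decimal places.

FOB price: USD 83249.84

Not relevant to the conversion: delivery — on the buyer under both terms; not part of either seller's price.
From FCA to FOB, the seller additionally bears: origin terminal.
FOB price = 82771.44 + 478.40 = 83249.84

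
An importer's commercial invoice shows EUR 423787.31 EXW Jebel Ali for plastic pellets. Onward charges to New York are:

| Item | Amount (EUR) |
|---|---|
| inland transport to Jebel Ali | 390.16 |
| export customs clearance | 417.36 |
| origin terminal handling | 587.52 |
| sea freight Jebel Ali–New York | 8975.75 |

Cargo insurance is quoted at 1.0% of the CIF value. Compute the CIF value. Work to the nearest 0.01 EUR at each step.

Let C be the CIF value. C = EXW price + pre-shipment costs + freight + 1.0% × C
C − 1.0% × C = 423787.31 + 390.16 + 417.36 + 587.52 + 8975.75
0.99 × C = 434158.10
C = 434158.10 / 0.99 = 438543.54
Insurance premium = 1.0% × 438543.54 = 4385.44

CIF value: EUR 438543.54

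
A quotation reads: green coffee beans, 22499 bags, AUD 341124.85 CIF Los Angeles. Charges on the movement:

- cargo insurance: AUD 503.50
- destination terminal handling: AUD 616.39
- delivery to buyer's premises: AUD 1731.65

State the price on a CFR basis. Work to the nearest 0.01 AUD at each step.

CFR price: AUD 340621.35

Not relevant to the conversion: destination terminal, delivery — on the buyer under both terms; not part of either seller's price.
From CIF to CFR, the seller no longer bears: insurance.
CFR price = 341124.85 − 503.50 = 340621.35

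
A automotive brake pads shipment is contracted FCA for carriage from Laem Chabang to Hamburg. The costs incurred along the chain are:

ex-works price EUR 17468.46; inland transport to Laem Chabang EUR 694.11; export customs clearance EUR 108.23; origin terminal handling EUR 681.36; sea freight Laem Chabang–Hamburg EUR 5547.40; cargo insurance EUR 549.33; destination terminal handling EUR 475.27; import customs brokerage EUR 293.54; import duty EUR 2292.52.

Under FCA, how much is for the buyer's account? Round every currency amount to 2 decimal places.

Buyer's account: EUR 9839.42

FCA: the seller delivers export-cleared goods to the carrier; the buyer bears costs from that point.
Seller's account: goods 17468.46 + inland to port 694.11 + export clearance 108.23 = 18270.80
Buyer's account: origin terminal 681.36 + freight 5547.40 + insurance 549.33 + destination terminal 475.27 + brokerage 293.54 + duty 2292.52 = 9839.42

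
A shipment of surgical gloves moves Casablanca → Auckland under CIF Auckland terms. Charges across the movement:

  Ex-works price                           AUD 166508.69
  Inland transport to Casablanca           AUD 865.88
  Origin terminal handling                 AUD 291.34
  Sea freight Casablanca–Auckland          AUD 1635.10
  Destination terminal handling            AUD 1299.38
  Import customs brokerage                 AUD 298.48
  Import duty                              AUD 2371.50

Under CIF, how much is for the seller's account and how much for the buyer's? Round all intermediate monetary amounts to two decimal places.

CIF: the seller pays costs through ocean freight and marine insurance to the destination port.
Seller's account: goods 166508.69 + inland to port 865.88 + origin terminal 291.34 + freight 1635.10 = 169301.01
Buyer's account: destination terminal 1299.38 + brokerage 298.48 + duty 2371.50 = 3969.36

Seller: AUD 169301.01; buyer: AUD 3969.36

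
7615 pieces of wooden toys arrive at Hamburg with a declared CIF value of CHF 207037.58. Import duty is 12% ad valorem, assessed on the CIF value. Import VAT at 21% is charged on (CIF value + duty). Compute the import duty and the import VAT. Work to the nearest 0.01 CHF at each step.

Import duty = 207037.58 × 12% = 24844.51
VAT base = CIF + duty = 207037.58 + 24844.51 = 231882.09
Import VAT = 231882.09 × 21% = 48695.24

Import duty: CHF 24844.51; import VAT: CHF 48695.24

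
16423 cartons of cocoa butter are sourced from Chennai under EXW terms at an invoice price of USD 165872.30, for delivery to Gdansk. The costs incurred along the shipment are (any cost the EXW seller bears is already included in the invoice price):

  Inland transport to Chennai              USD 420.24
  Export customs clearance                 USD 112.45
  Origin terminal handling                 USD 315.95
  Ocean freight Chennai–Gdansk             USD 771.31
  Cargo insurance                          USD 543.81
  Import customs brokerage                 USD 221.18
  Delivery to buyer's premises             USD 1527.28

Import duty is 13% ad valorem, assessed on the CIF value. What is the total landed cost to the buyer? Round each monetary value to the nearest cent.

EXW: the seller makes goods available at their premises; the buyer bears all onward costs.
CIF value = EXW price + inland to port + export clearance + origin terminal + freight + insurance = 165872.30 + 420.24 + 112.45 + 315.95 + 771.31 + 543.81 = 168036.06
Import duty = 168036.06 × 13% = 21844.69
Buyer bears: inland to port 420.24 + export clearance 112.45 + origin terminal 315.95 + freight 771.31 + insurance 543.81 + brokerage 221.18 + delivery 1527.28 + duty 21844.69 = 25756.91
Landed cost = invoice 165872.30 + 25756.91 = 191629.21

Total landed cost: USD 191629.21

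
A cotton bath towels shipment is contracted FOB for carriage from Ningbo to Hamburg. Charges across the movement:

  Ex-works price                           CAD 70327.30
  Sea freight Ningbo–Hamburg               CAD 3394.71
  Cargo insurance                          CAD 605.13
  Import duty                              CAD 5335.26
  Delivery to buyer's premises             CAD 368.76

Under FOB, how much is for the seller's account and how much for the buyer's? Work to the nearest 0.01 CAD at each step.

Seller: CAD 70327.30; buyer: CAD 9703.86

FOB: the seller bears costs until goods are on board at the origin port; the buyer bears freight, insurance and all costs thereafter.
Seller's account: goods 70327.30 = 70327.30
Buyer's account: freight 3394.71 + insurance 605.13 + duty 5335.26 + delivery 368.76 = 9703.86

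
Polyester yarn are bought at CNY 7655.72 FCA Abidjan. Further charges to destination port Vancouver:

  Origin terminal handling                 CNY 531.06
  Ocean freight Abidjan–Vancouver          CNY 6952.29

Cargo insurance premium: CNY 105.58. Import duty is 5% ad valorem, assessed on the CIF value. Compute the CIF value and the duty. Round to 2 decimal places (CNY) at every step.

CIF value: CNY 15244.65; import duty: CNY 762.23

CIF = FCA price + pre-shipment costs + freight + insurance
CIF = 7655.72 + 531.06 + 6952.29 + 105.58 = 15244.65
Import duty = 15244.65 × 5% = 762.23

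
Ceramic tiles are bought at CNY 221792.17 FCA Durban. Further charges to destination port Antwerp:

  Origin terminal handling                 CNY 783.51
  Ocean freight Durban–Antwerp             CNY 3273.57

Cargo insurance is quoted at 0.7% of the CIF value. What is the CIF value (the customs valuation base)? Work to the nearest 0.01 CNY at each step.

CIF value: CNY 227441.34

Let C be the CIF value. C = FCA price + pre-shipment costs + freight + 0.7% × C
C − 0.7% × C = 221792.17 + 783.51 + 3273.57
0.993 × C = 225849.25
C = 225849.25 / 0.993 = 227441.34
Insurance premium = 0.7% × 227441.34 = 1592.09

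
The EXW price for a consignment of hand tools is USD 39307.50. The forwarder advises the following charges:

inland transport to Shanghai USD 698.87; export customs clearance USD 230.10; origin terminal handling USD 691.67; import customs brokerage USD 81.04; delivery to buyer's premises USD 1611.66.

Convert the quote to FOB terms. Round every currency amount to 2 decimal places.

FOB price: USD 40928.14

Not relevant to the conversion: delivery, brokerage — on the buyer under both terms; not part of either seller's price.
From EXW to FOB, the seller additionally bears: inland to port, export clearance, origin terminal.
FOB price = 39307.50 + 698.87 + 230.10 + 691.67 = 40928.14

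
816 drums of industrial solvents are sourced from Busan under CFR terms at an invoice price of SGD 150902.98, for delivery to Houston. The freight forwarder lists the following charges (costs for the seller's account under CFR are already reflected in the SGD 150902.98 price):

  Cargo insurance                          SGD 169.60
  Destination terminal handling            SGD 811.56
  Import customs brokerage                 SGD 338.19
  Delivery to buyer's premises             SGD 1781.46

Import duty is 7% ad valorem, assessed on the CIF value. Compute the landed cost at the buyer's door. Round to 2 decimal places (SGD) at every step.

Total landed cost: SGD 164578.87

CFR: the seller pays costs through ocean freight to the destination port, but not insurance.
CIF value = CFR price + insurance = 150902.98 + 169.60 = 151072.58
Import duty = 151072.58 × 7% = 10575.08
Buyer bears: insurance 169.60 + destination terminal 811.56 + brokerage 338.19 + delivery 1781.46 + duty 10575.08 = 13675.89
Landed cost = invoice 150902.98 + 13675.89 = 164578.87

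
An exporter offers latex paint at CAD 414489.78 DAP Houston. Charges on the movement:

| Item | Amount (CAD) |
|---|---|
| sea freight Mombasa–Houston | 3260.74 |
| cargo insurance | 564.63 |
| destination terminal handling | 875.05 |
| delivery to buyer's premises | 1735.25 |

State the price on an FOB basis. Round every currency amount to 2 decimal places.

From DAP to FOB, the seller no longer bears: freight, insurance, destination terminal, delivery.
FOB price = 414489.78 − 3260.74 − 564.63 − 875.05 − 1735.25 = 408054.11

FOB price: CAD 408054.11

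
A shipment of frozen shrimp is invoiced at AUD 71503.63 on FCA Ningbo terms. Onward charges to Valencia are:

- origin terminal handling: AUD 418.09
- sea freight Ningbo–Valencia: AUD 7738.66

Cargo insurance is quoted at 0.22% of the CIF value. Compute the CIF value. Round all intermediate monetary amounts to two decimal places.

CIF value: AUD 79836.02

Let C be the CIF value. C = FCA price + pre-shipment costs + freight + 0.22% × C
C − 0.22% × C = 71503.63 + 418.09 + 7738.66
0.9978 × C = 79660.38
C = 79660.38 / 0.9978 = 79836.02
Insurance premium = 0.22% × 79836.02 = 175.64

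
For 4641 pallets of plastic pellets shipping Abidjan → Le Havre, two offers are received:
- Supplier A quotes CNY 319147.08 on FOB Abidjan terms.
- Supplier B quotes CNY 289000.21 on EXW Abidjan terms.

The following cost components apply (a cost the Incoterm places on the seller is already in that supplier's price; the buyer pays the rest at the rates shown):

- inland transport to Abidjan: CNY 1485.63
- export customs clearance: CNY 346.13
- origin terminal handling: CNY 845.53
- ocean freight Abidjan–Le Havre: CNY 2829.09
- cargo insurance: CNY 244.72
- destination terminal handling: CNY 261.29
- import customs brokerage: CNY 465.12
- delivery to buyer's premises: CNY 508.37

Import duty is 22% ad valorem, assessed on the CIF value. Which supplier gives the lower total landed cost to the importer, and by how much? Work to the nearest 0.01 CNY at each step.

Supplier A (FOB):
CIF value = FOB price + freight + insurance = 319147.08 + 2829.09 + 244.72 = 322220.89
Import duty = 322220.89 × 22% = 70888.60
Buyer bears (A): 2829.09 + 244.72 + 261.29 + 465.12 + 508.37 = 4308.59
Landed cost (A) = invoice 319147.08 + 4308.59 + duty 70888.60 = 394344.27
Supplier B (EXW):
CIF value = EXW price + inland to port + export clearance + origin terminal + freight + insurance = 289000.21 + 1485.63 + 346.13 + 845.53 + 2829.09 + 244.72 = 294751.31
Import duty = 294751.31 × 22% = 64845.29
Buyer bears (B): 1485.63 + 346.13 + 845.53 + 2829.09 + 244.72 + 261.29 + 465.12 + 508.37 = 6985.88
Landed cost (B) = invoice 289000.21 + 6985.88 + duty 64845.29 = 360831.38
Difference = |394344.27 − 360831.38| = 33512.89

Supplier B is cheaper by CNY 33512.89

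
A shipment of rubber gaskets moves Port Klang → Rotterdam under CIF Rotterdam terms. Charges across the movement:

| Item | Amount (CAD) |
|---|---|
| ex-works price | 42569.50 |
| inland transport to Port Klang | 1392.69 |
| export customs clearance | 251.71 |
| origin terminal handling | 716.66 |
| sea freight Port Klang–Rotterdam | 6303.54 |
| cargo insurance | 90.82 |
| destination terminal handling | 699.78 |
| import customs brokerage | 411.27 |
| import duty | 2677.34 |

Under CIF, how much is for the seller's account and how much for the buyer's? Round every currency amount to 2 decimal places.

Seller: CAD 51324.92; buyer: CAD 3788.39

CIF: the seller pays costs through ocean freight and marine insurance to the destination port.
Seller's account: goods 42569.50 + inland to port 1392.69 + export clearance 251.71 + origin terminal 716.66 + freight 6303.54 + insurance 90.82 = 51324.92
Buyer's account: destination terminal 699.78 + brokerage 411.27 + duty 2677.34 = 3788.39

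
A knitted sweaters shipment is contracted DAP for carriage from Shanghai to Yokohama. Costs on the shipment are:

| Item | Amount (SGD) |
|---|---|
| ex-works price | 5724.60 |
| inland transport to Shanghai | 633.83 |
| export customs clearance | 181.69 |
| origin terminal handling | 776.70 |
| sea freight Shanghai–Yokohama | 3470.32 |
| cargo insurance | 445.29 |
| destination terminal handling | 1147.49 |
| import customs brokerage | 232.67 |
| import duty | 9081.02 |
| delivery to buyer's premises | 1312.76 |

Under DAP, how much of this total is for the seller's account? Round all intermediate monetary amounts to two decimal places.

DAP: the seller bears all costs to the named destination except import duty and clearance.
Seller's account: goods 5724.60 + inland to port 633.83 + export clearance 181.69 + origin terminal 776.70 + freight 3470.32 + insurance 445.29 + destination terminal 1147.49 + delivery 1312.76 = 13692.68
Buyer's account: brokerage 232.67 + duty 9081.02 = 9313.69

Seller's account: SGD 13692.68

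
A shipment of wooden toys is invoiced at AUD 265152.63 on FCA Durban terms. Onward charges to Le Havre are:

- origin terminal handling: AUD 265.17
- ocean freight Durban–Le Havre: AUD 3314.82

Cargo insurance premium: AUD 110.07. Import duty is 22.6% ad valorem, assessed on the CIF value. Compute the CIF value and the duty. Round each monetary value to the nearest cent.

CIF value: AUD 268842.69; import duty: AUD 60758.45

CIF = FCA price + pre-shipment costs + freight + insurance
CIF = 265152.63 + 265.17 + 3314.82 + 110.07 = 268842.69
Import duty = 268842.69 × 22.6% = 60758.45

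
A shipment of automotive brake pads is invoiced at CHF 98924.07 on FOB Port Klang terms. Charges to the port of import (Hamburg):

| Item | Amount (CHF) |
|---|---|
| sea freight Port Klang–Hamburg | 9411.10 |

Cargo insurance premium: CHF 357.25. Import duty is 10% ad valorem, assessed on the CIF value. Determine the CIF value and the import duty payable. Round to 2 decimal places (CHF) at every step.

CIF value: CHF 108692.42; import duty: CHF 10869.24

CIF = FOB price + freight + insurance
CIF = 98924.07 + 9411.10 + 357.25 = 108692.42
Import duty = 108692.42 × 10% = 10869.24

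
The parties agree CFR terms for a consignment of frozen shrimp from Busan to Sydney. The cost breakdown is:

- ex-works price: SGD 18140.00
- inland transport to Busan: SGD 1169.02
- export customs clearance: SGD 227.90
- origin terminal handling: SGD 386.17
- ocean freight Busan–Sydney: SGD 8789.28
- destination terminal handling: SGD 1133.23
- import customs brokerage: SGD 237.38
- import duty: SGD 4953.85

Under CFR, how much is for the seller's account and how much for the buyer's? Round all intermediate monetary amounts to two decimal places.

CFR: the seller pays costs through ocean freight to the destination port, but not insurance.
Seller's account: goods 18140.00 + inland to port 1169.02 + export clearance 227.90 + origin terminal 386.17 + freight 8789.28 = 28712.37
Buyer's account: destination terminal 1133.23 + brokerage 237.38 + duty 4953.85 = 6324.46

Seller: SGD 28712.37; buyer: SGD 6324.46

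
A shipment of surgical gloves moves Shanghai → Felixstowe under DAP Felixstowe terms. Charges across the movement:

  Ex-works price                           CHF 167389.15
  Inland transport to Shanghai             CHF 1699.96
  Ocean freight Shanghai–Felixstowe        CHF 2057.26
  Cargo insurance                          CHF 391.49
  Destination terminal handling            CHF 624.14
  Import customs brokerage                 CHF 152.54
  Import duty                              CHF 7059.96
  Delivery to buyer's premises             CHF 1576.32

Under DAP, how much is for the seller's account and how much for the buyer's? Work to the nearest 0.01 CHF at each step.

DAP: the seller bears all costs to the named destination except import duty and clearance.
Seller's account: goods 167389.15 + inland to port 1699.96 + freight 2057.26 + insurance 391.49 + destination terminal 624.14 + delivery 1576.32 = 173738.32
Buyer's account: brokerage 152.54 + duty 7059.96 = 7212.50

Seller: CHF 173738.32; buyer: CHF 7212.50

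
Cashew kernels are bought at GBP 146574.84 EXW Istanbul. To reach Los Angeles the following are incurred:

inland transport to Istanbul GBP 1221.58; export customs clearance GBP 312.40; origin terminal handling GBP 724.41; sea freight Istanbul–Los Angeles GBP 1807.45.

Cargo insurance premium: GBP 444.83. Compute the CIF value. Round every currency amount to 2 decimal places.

CIF value: GBP 151085.51

CIF = EXW price + pre-shipment costs + freight + insurance
CIF = 146574.84 + 1221.58 + 312.40 + 724.41 + 1807.45 + 444.83 = 151085.51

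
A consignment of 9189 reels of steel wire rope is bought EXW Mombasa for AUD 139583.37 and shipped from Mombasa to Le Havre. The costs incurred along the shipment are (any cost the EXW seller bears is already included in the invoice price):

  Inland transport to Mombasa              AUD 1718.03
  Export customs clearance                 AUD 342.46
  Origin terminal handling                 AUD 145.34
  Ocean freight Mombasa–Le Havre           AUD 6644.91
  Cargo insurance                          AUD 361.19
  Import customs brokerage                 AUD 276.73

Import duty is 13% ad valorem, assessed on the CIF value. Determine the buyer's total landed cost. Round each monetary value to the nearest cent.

Total landed cost: AUD 168415.42

EXW: the seller makes goods available at their premises; the buyer bears all onward costs.
CIF value = EXW price + inland to port + export clearance + origin terminal + freight + insurance = 139583.37 + 1718.03 + 342.46 + 145.34 + 6644.91 + 361.19 = 148795.30
Import duty = 148795.30 × 13% = 19343.39
Buyer bears: inland to port 1718.03 + export clearance 342.46 + origin terminal 145.34 + freight 6644.91 + insurance 361.19 + brokerage 276.73 + duty 19343.39 = 28832.05
Landed cost = invoice 139583.37 + 28832.05 = 168415.42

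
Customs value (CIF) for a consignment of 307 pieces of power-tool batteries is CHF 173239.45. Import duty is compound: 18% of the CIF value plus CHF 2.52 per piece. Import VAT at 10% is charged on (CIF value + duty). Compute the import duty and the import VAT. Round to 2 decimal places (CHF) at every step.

Import duty: CHF 31956.74; import VAT: CHF 20519.62

Ad valorem component: 173239.45 × 18% = 31183.10
Specific component: 307 × 2.52 = 773.64
Import duty = 31183.10 + 773.64 = 31956.74
VAT base = CIF + duty = 173239.45 + 31956.74 = 205196.19
Import VAT = 205196.19 × 10% = 20519.62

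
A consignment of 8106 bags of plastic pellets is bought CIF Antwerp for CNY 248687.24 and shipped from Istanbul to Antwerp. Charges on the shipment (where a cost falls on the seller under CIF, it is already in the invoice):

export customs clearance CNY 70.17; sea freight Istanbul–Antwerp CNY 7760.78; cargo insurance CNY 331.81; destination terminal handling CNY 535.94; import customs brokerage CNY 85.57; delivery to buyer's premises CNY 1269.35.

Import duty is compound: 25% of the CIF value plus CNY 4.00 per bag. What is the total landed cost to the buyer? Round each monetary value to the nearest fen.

Total landed cost: CNY 345173.91

CIF: the seller pays costs through ocean freight and marine insurance to the destination port.
Already in the invoice (seller's account under CIF): export clearance, freight, insurance — exclude.
The CIF price already equals the CIF value: 248687.24
Ad valorem component: 248687.24 × 25% = 62171.81
Specific component: 8106 × 4.00 = 32424.00
Import duty = 62171.81 + 32424.00 = 94595.81
Buyer bears: destination terminal 535.94 + brokerage 85.57 + delivery 1269.35 + duty 94595.81 = 96486.67
Landed cost = invoice 248687.24 + 96486.67 = 345173.91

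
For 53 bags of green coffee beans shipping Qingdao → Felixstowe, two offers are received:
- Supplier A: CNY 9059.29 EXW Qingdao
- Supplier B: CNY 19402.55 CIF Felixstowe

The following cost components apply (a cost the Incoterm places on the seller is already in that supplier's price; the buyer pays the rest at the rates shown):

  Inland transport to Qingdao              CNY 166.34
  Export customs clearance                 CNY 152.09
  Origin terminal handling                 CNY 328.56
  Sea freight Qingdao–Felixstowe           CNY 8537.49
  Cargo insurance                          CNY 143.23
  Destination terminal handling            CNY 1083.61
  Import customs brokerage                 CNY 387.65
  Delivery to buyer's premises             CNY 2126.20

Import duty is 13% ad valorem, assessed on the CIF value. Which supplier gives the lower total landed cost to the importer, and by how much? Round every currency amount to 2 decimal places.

Supplier A is cheaper by CNY 1147.57

Supplier A (EXW):
CIF value = EXW price + inland to port + export clearance + origin terminal + freight + insurance = 9059.29 + 166.34 + 152.09 + 328.56 + 8537.49 + 143.23 = 18387.00
Import duty = 18387.00 × 13% = 2390.31
Buyer bears (A): 166.34 + 152.09 + 328.56 + 8537.49 + 143.23 + 1083.61 + 387.65 + 2126.20 = 12925.17
Landed cost (A) = invoice 9059.29 + 12925.17 + duty 2390.31 = 24374.77
Supplier B (CIF):
The CIF price already equals the CIF value: 19402.55
Import duty = 19402.55 × 13% = 2522.33
Buyer bears (B): 1083.61 + 387.65 + 2126.20 = 3597.46
Landed cost (B) = invoice 19402.55 + 3597.46 + duty 2522.33 = 25522.34
Difference = |24374.77 − 25522.34| = 1147.57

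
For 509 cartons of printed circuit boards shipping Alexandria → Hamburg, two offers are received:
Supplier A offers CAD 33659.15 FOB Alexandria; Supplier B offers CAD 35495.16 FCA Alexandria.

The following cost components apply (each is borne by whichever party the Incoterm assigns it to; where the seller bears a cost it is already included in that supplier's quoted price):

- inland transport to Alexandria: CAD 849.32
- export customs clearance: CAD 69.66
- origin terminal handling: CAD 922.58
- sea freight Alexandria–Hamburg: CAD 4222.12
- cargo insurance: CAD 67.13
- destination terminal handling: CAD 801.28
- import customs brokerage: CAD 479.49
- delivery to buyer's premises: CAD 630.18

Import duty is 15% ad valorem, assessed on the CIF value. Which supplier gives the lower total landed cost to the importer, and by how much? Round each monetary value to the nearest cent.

Supplier A is cheaper by CAD 3172.38

Supplier A (FOB):
CIF value = FOB price + freight + insurance = 33659.15 + 4222.12 + 67.13 = 37948.40
Import duty = 37948.40 × 15% = 5692.26
Buyer bears (A): 4222.12 + 67.13 + 801.28 + 479.49 + 630.18 = 6200.20
Landed cost (A) = invoice 33659.15 + 6200.20 + duty 5692.26 = 45551.61
Supplier B (FCA):
CIF value = FCA price + origin terminal + freight + insurance = 35495.16 + 922.58 + 4222.12 + 67.13 = 40706.99
Import duty = 40706.99 × 15% = 6106.05
Buyer bears (B): 922.58 + 4222.12 + 67.13 + 801.28 + 479.49 + 630.18 = 7122.78
Landed cost (B) = invoice 35495.16 + 7122.78 + duty 6106.05 = 48723.99
Difference = |45551.61 − 48723.99| = 3172.38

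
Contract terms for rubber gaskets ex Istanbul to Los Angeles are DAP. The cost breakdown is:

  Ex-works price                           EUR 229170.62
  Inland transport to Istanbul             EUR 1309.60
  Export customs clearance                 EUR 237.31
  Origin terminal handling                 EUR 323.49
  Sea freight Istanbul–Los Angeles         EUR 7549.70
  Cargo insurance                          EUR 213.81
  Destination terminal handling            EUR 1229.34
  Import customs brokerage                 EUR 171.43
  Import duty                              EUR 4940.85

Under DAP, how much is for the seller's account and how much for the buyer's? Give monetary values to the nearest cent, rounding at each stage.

DAP: the seller bears all costs to the named destination except import duty and clearance.
Seller's account: goods 229170.62 + inland to port 1309.60 + export clearance 237.31 + origin terminal 323.49 + freight 7549.70 + insurance 213.81 + destination terminal 1229.34 = 240033.87
Buyer's account: brokerage 171.43 + duty 4940.85 = 5112.28

Seller: EUR 240033.87; buyer: EUR 5112.28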